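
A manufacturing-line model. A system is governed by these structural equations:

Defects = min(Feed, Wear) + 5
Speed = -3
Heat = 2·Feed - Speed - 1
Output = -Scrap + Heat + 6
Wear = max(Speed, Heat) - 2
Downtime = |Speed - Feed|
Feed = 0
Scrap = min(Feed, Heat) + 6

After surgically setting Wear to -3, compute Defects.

2

Intervening sets Wear = -3 and removes its equation (Wear = max(Speed, Heat) - 2).
Defects = min(Feed, Wear) + 5  [with Feed=0, Wear=-3]  = 2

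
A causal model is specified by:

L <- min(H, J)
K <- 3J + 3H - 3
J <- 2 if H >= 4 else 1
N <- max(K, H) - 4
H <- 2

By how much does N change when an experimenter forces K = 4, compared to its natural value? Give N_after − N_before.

-2

Intervening sets K = 4 and removes its equation (K <- 3J + 3H - 3).
N = max(K, H) - 4  [with K=4, H=2]  = 0
Without intervention: J = 2 if H >= 4 else 1  [with H=2]  = 1; K = 3J + 3H - 3  [with J=1, H=2]  = 6; N = max(K, H) - 4  [with K=6, H=2]  = 2.
Change = 0 − 2 = -2.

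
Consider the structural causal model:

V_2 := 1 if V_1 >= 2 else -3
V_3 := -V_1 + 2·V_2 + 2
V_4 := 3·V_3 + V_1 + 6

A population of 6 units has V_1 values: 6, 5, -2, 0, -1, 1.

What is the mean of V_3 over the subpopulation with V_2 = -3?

E[V_3|V_2=-3] averages over only the 4 units with V_2=-3 (V_1 = -2, 0, -1, 1): V_3 = -2, -4, -3, -5, mean -3.5.

-3.5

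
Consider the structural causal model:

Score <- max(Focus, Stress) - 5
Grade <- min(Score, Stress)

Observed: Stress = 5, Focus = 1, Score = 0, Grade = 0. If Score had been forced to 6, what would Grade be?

5

The intervention breaks the incoming arrows to Score: Score <- max(Focus, Stress) - 5 no longer applies, and Score = 6.
Grade = min(Score, Stress)  [with Score=6, Stress=5]  = 5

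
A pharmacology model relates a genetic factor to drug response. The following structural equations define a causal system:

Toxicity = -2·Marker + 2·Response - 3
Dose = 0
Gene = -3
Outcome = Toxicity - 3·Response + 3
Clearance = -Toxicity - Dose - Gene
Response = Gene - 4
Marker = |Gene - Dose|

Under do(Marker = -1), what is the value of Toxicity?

do(Marker=-1) replaces the equation Marker = |Gene - Dose| with the constant Marker = -1.
Response = Gene - 4  [with Gene=-3]  = -7
Toxicity = -2·Marker + 2·Response - 3  [with Marker=-1, Response=-7]  = -15

-15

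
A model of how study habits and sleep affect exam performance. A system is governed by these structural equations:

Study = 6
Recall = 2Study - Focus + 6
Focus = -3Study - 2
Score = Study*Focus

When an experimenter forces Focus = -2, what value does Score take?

The intervention breaks the incoming arrows to Focus: Focus = -3Study - 2 no longer applies, and Focus = -2.
Score = Study*Focus  [with Study=6, Focus=-2]  = -12

-12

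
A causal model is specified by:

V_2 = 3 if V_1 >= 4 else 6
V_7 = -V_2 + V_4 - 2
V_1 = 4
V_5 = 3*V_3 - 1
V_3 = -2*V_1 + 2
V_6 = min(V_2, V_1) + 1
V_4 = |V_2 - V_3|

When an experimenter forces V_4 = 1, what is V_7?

The intervention breaks the incoming arrows to V_4: V_4 = |V_2 - V_3| no longer applies, and V_4 = 1.
V_2 = 3 if V_1 >= 4 else 6  [with V_1=4]  = 3
V_7 = -V_2 + V_4 - 2  [with V_2=3, V_4=1]  = -4

-4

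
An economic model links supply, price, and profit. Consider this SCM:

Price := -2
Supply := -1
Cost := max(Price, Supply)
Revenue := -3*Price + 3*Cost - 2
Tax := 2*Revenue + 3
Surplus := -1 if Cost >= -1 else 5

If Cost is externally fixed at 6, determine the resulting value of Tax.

47

do(Cost=6) replaces the equation Cost := max(Price, Supply) with the constant Cost = 6.
Revenue = -3*Price + 3*Cost - 2  [with Price=-2, Cost=6]  = 22
Tax = 2*Revenue + 3  [with Revenue=22]  = 47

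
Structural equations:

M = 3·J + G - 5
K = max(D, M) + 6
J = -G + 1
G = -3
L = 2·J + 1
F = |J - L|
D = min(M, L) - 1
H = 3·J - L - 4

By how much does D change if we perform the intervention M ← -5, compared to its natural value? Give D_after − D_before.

do(M=-5) replaces the equation M = 3·J + G - 5 with the constant M = -5.
J = -G + 1  [with G=-3]  = 4
L = 2·J + 1  [with J=4]  = 9
D = min(M, L) - 1  [with M=-5, L=9]  = -6
Without intervention: J = -G + 1  [with G=-3]  = 4; M = 3·J + G - 5  [with J=4, G=-3]  = 4; L = 2·J + 1  [with J=4]  = 9; D = min(M, L) - 1  [with M=4, L=9]  = 3.
Change = -6 − 3 = -9.

-9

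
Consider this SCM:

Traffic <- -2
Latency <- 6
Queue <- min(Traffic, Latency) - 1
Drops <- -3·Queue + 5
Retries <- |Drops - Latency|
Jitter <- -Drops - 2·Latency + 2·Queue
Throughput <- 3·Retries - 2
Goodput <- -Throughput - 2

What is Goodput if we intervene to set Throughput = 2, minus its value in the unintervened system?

20

do(Throughput=2) replaces the equation Throughput <- 3·Retries - 2 with the constant Throughput = 2.
Goodput = -Throughput - 2  [with Throughput=2]  = -4
Without intervention: Queue = min(Traffic, Latency) - 1  [with Traffic=-2, Latency=6]  = -3; Drops = -3·Queue + 5  [with Queue=-3]  = 14; Retries = |Drops - Latency|  [with Drops=14, Latency=6]  = 8; Throughput = 3·Retries - 2  [with Retries=8]  = 22; Goodput = -Throughput - 2  [with Throughput=22]  = -24.
Change = -4 − (-24) = 20.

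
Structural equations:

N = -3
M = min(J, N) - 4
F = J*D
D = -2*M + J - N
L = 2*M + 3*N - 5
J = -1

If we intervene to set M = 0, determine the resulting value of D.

The intervention breaks the incoming arrows to M: M = min(J, N) - 4 no longer applies, and M = 0.
D = -2*M + J - N  [with M=0, J=-1, N=-3]  = 2

2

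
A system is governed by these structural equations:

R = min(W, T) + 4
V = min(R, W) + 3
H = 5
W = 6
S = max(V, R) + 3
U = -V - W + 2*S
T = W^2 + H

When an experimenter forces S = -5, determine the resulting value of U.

-25

Intervening sets S = -5 and removes its equation (S = max(V, R) + 3).
T = W^2 + H  [with W=6, H=5]  = 41
R = min(W, T) + 4  [with W=6, T=41]  = 10
V = min(R, W) + 3  [with R=10, W=6]  = 9
U = -V - W + 2*S  [with V=9, W=6, S=-5]  = -25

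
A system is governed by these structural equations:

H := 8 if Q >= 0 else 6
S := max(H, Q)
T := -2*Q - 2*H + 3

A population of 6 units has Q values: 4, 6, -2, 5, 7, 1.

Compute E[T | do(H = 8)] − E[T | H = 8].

2.2

Every unit gets H=8 under the intervention. T values become -21, -25, -9, -23, -27, -15; E[T|do(H=8)] = -20.
Conditioning on H=8 selects the 5 unit(s) with Q ∈ {4, 6, 5, 7, 1}. Their T values: -21, -25, -23, -27, -15. Mean = -22.2.
Difference = -20 − (-22.2) = 2.2.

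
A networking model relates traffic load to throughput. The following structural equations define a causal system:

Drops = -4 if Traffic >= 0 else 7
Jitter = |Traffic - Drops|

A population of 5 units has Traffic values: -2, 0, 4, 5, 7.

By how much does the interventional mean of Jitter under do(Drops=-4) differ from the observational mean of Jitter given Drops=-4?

do(Drops=-4) breaks Drops's dependence on Traffic. With Drops=-4 fixed, Jitter across the units is 2, 4, 8, 9, 11, mean 6.8.
Conditioning on Drops=-4 selects the 4 unit(s) with Traffic ∈ {0, 4, 5, 7}. Their Jitter values: 4, 8, 9, 11. Mean = 8.
Difference = 6.8 − 8 = -1.2.

-1.2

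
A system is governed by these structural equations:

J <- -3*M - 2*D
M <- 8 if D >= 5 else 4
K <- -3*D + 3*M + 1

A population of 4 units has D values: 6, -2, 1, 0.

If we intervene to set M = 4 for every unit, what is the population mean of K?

Every unit gets M=4 under the intervention. K values become -5, 19, 10, 13; E[K|do(M=4)] = 9.25.

9.25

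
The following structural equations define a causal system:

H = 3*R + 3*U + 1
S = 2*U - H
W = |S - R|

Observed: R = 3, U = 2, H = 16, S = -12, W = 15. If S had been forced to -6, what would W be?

9

Intervening sets S = -6 and removes its equation (S = 2*U - H).
W = |S - R|  [with S=-6, R=3]  = 9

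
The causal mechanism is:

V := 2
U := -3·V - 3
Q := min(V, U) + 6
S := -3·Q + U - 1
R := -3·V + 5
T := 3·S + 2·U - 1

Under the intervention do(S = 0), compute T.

Under do(S=0), the mechanism S := -3·Q + U - 1 is discarded; S is fixed at 0.
U = -3·V - 3  [with V=2]  = -9
T = 3·S + 2·U - 1  [with S=0, U=-9]  = -19

-19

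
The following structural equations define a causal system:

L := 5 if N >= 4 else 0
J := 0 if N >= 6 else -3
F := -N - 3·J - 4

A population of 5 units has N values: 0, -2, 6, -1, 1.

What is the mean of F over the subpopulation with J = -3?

E[F|J=-3] averages over only the 4 units with J=-3 (N = 0, -2, -1, 1): F = 5, 7, 6, 4, mean 5.5.

5.5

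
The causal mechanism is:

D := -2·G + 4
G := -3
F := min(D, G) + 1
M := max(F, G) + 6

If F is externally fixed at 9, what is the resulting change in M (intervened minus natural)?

11

The intervention breaks the incoming arrows to F: F := min(D, G) + 1 no longer applies, and F = 9.
M = max(F, G) + 6  [with F=9, G=-3]  = 15
Without intervention: D = -2·G + 4  [with G=-3]  = 10; F = min(D, G) + 1  [with D=10, G=-3]  = -2; M = max(F, G) + 6  [with F=-2, G=-3]  = 4.
Change = 15 − 4 = 11.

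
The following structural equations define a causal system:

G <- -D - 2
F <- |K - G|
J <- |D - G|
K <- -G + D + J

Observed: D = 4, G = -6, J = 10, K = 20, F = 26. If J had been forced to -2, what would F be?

do(J=-2) replaces the equation J <- |D - G| with the constant J = -2.
G = -D - 2  [with D=4]  = -6
K = -G + D + J  [with G=-6, D=4, J=-2]  = 8
F = |K - G|  [with K=8, G=-6]  = 14

14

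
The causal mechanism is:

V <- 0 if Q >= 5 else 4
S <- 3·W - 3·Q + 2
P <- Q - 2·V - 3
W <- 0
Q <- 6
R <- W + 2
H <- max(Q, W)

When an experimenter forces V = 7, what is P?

-11

Intervening sets V = 7 and removes its equation (V <- 0 if Q >= 5 else 4).
P = Q - 2·V - 3  [with Q=6, V=7]  = -11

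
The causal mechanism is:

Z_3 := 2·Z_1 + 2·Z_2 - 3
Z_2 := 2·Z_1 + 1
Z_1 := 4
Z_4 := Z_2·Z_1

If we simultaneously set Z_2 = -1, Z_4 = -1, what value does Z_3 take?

3

The joint intervention fixes Z_2 = -1, Z_4 = -1, removing each variable's own equation.
Z_3 = 2·Z_1 + 2·Z_2 - 3  [with Z_1=4, Z_2=-1]  = 3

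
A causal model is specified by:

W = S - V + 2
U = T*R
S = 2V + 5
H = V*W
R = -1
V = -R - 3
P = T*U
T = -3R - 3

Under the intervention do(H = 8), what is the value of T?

The intervention breaks the incoming arrows to H: H = V*W no longer applies, and H = 8.
T is not downstream of the intervention, so its value is determined by the original equations.
T = -3R - 3  [with R=-1]  = 0

0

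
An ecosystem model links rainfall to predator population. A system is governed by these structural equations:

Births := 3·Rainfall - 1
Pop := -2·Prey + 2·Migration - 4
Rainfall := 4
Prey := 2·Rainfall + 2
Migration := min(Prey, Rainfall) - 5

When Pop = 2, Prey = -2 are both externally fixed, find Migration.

Setting Pop = 2, Prey = -2 by intervention discards those variables' equations.
Migration = min(Prey, Rainfall) - 5  [with Prey=-2, Rainfall=4]  = -7

-7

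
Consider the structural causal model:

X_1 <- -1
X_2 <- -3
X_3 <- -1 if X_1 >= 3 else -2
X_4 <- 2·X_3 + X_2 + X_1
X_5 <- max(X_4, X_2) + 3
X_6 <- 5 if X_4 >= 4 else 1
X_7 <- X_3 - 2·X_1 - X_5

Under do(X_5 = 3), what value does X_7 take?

Under do(X_5=3), the mechanism X_5 <- max(X_4, X_2) + 3 is discarded; X_5 is fixed at 3.
X_3 = -1 if X_1 >= 3 else -2  [with X_1=-1]  = -2
X_7 = X_3 - 2·X_1 - X_5  [with X_3=-2, X_1=-1, X_5=3]  = -3

-3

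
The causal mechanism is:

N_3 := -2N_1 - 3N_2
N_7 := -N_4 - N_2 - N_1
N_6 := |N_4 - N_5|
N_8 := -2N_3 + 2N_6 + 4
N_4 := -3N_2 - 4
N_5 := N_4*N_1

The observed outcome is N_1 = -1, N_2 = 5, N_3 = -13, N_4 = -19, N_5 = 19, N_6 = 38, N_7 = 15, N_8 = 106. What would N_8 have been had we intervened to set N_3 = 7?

66

The intervention breaks the incoming arrows to N_3: N_3 := -2N_1 - 3N_2 no longer applies, and N_3 = 7.
N_4 = -3N_2 - 4  [with N_2=5]  = -19
N_5 = N_4*N_1  [with N_4=-19, N_1=-1]  = 19
N_6 = |N_4 - N_5|  [with N_4=-19, N_5=19]  = 38
N_8 = -2N_3 + 2N_6 + 4  [with N_3=7, N_6=38]  = 66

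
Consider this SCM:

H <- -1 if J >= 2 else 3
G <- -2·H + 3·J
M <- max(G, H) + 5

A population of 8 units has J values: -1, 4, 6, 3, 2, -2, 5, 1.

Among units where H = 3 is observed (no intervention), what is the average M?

8

Observing H=3 restricts to units where H's equation naturally yields 3: J ∈ {-1, -2, 1}. In that subpopulation M = 8, 8, 8, mean 8.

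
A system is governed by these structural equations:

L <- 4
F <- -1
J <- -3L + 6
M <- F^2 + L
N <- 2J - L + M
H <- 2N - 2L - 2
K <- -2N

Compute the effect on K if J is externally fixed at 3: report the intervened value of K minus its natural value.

-36

The intervention breaks the incoming arrows to J: J <- -3L + 6 no longer applies, and J = 3.
M = F^2 + L  [with F=-1, L=4]  = 5
N = 2J - L + M  [with J=3, L=4, M=5]  = 7
K = -2N  [with N=7]  = -14
Without intervention: J = -3L + 6  [with L=4]  = -6; M = F^2 + L  [with F=-1, L=4]  = 5; N = 2J - L + M  [with J=-6, L=4, M=5]  = -11; K = -2N  [with N=-11]  = 22.
Change = -14 − 22 = -36.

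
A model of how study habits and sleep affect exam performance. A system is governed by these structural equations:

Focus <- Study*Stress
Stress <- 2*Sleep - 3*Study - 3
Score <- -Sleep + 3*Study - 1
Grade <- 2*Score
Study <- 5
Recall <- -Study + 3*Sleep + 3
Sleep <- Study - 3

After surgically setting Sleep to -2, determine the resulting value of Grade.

32

Under do(Sleep=-2), the mechanism Sleep <- Study - 3 is discarded; Sleep is fixed at -2.
Score = -Sleep + 3*Study - 1  [with Sleep=-2, Study=5]  = 16
Grade = 2*Score  [with Score=16]  = 32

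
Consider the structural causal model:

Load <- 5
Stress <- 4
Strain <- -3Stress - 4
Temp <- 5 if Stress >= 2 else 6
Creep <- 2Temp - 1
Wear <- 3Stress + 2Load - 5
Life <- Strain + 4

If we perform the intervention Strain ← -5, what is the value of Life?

-1

The intervention breaks the incoming arrows to Strain: Strain <- -3Stress - 4 no longer applies, and Strain = -5.
Life = Strain + 4  [with Strain=-5]  = -1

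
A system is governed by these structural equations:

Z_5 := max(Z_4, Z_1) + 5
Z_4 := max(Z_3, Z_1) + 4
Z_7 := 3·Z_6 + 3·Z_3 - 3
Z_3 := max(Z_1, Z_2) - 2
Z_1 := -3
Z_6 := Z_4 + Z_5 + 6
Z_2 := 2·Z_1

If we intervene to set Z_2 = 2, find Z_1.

-3

Under do(Z_2=2), the mechanism Z_2 := 2·Z_1 is discarded; Z_2 is fixed at 2.
Z_1 is not downstream of the intervention, so its value is determined by the original equations.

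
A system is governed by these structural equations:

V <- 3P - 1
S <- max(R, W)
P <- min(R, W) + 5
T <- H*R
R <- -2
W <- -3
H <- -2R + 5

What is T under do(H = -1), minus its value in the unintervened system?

20

Intervening sets H = -1 and removes its equation (H <- -2R + 5).
T = H*R  [with H=-1, R=-2]  = 2
Without intervention: H = -2R + 5  [with R=-2]  = 9; T = H*R  [with H=9, R=-2]  = -18.
Change = 2 − (-18) = 20.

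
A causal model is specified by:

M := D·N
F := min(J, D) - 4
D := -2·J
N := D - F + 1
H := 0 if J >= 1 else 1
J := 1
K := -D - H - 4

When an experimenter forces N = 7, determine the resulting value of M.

Under do(N=7), the mechanism N := D - F + 1 is discarded; N is fixed at 7.
D = -2·J  [with J=1]  = -2
M = D·N  [with D=-2, N=7]  = -14

-14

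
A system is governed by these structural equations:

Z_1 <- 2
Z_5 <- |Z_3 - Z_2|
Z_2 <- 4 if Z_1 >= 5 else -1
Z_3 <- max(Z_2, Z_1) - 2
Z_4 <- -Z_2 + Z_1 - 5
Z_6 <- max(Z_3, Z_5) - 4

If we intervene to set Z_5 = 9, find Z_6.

5

The intervention breaks the incoming arrows to Z_5: Z_5 <- |Z_3 - Z_2| no longer applies, and Z_5 = 9.
Z_2 = 4 if Z_1 >= 5 else -1  [with Z_1=2]  = -1
Z_3 = max(Z_2, Z_1) - 2  [with Z_2=-1, Z_1=2]  = 0
Z_6 = max(Z_3, Z_5) - 4  [with Z_3=0, Z_5=9]  = 5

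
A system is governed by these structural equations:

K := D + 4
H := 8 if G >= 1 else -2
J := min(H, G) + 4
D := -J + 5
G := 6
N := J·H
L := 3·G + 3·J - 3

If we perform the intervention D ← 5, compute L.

Intervening sets D = 5 and removes its equation (D := -J + 5).
No directed path runs from D to L, so L keeps its natural value.
H = 8 if G >= 1 else -2  [with G=6]  = 8
J = min(H, G) + 4  [with H=8, G=6]  = 10
L = 3·G + 3·J - 3  [with G=6, J=10]  = 45

45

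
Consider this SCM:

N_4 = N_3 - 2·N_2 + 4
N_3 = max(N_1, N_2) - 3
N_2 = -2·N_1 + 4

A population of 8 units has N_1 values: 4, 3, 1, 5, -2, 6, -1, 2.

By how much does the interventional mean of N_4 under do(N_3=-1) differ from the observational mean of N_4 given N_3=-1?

3

The intervention sets N_3=-1 in all 8 units regardless of N_1. Recomputing N_4 per unit gives 11, 7, -1, 15, -13, 19, -9, 3; average 4.
Observing N_3=-1 restricts to units where N_3's equation naturally yields -1: N_1 ∈ {1, 2}. In that subpopulation N_4 = -1, 3, mean 1.
Difference = 4 − 1 = 3.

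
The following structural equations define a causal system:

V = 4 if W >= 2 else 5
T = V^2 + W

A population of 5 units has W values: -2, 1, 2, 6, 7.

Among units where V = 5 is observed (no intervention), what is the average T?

E[T|V=5] averages over only the 2 units with V=5 (W = -2, 1): T = 23, 26, mean 24.5.

24.5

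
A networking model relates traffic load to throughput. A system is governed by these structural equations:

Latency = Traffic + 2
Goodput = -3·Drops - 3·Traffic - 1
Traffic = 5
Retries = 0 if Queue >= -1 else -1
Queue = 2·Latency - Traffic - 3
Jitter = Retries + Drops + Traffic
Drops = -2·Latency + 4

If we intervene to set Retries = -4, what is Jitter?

The intervention breaks the incoming arrows to Retries: Retries = 0 if Queue >= -1 else -1 no longer applies, and Retries = -4.
Latency = Traffic + 2  [with Traffic=5]  = 7
Drops = -2·Latency + 4  [with Latency=7]  = -10
Jitter = Retries + Drops + Traffic  [with Retries=-4, Drops=-10, Traffic=5]  = -9

-9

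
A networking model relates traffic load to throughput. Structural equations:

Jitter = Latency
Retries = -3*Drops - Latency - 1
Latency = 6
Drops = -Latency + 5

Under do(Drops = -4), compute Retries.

The intervention breaks the incoming arrows to Drops: Drops = -Latency + 5 no longer applies, and Drops = -4.
Retries = -3*Drops - Latency - 1  [with Drops=-4, Latency=6]  = 5

5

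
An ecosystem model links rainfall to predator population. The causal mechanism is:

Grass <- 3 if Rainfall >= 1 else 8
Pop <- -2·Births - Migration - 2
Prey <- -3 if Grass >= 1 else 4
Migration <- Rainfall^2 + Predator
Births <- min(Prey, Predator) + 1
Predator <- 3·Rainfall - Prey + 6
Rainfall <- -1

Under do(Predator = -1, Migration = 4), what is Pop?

Setting Predator = -1, Migration = 4 by intervention discards those variables' equations.
Grass = 3 if Rainfall >= 1 else 8  [with Rainfall=-1]  = 8
Prey = -3 if Grass >= 1 else 4  [with Grass=8]  = -3
Births = min(Prey, Predator) + 1  [with Prey=-3, Predator=-1]  = -2
Pop = -2·Births - Migration - 2  [with Births=-2, Migration=4]  = -2

-2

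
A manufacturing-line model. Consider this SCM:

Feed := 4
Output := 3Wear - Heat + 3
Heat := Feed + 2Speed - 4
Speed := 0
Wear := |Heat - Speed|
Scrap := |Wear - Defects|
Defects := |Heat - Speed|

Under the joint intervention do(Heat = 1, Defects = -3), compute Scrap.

Setting Heat = 1, Defects = -3 by intervention discards those variables' equations.
Wear = |Heat - Speed|  [with Heat=1, Speed=0]  = 1
Scrap = |Wear - Defects|  [with Wear=1, Defects=-3]  = 4

4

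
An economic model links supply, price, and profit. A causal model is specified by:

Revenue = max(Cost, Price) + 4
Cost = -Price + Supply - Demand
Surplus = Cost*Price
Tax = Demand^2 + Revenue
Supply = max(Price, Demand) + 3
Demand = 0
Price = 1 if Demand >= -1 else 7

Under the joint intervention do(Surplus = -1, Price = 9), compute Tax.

Under do(Surplus = -1, Price = 9), each intervened variable's structural equation is replaced by its fixed value.
Supply = max(Price, Demand) + 3  [with Price=9, Demand=0]  = 12
Cost = -Price + Supply - Demand  [with Price=9, Supply=12, Demand=0]  = 3
Revenue = max(Cost, Price) + 4  [with Cost=3, Price=9]  = 13
Tax = Demand^2 + Revenue  [with Demand=0, Revenue=13]  = 13

13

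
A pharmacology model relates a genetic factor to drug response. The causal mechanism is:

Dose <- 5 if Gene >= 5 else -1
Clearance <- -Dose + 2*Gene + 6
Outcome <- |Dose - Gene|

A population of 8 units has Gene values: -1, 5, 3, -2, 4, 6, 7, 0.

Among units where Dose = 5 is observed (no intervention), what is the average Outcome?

Observing Dose=5 restricts to units where Dose's equation naturally yields 5: Gene ∈ {5, 6, 7}. In that subpopulation Outcome = 0, 1, 2, mean 1.

1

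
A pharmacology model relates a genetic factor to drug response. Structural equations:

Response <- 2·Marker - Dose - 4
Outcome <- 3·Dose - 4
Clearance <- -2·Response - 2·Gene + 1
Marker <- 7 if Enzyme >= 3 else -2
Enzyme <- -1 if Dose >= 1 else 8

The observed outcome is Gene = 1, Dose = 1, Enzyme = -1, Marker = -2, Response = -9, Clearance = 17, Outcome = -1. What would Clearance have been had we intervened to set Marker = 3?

Under do(Marker=3), the mechanism Marker <- 7 if Enzyme >= 3 else -2 is discarded; Marker is fixed at 3.
Response = 2·Marker - Dose - 4  [with Marker=3, Dose=1]  = 1
Clearance = -2·Response - 2·Gene + 1  [with Response=1, Gene=1]  = -3

-3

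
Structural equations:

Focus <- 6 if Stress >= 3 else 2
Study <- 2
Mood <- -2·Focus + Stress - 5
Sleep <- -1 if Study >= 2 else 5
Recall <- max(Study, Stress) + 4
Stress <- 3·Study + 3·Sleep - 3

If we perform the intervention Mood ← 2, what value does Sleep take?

-1

Under do(Mood=2), the mechanism Mood <- -2·Focus + Stress - 5 is discarded; Mood is fixed at 2.
No directed path runs from Mood to Sleep, so Sleep keeps its natural value.
Sleep = -1 if Study >= 2 else 5  [with Study=2]  = -1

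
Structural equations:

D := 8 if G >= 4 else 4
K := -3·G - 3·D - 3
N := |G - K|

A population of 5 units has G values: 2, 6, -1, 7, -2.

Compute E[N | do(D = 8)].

Every unit gets D=8 under the intervention. N values become 35, 51, 23, 55, 19; E[N|do(D=8)] = 36.6.

36.6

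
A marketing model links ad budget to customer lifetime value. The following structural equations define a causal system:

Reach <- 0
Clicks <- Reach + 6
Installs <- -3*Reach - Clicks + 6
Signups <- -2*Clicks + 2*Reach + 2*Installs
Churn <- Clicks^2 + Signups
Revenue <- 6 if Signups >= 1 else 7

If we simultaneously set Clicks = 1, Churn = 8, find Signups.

8

The joint intervention fixes Clicks = 1, Churn = 8, removing each variable's own equation.
Installs = -3*Reach - Clicks + 6  [with Reach=0, Clicks=1]  = 5
Signups = -2*Clicks + 2*Reach + 2*Installs  [with Clicks=1, Reach=0, Installs=5]  = 8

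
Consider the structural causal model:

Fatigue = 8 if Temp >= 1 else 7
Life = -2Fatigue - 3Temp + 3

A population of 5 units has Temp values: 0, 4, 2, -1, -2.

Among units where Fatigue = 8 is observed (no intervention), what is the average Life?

-22

E[Life|Fatigue=8] averages over only the 2 units with Fatigue=8 (Temp = 4, 2): Life = -25, -19, mean -22.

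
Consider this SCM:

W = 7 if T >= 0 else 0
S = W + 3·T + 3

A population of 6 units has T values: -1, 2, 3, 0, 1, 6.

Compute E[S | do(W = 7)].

15.5

do(W=7) breaks W's dependence on T. With W=7 fixed, S across the units is 7, 16, 19, 10, 13, 28, mean 15.5.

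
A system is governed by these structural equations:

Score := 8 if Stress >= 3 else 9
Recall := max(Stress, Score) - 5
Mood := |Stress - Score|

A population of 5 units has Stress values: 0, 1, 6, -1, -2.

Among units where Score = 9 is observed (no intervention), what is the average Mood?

Conditioning on Score=9 selects the 4 unit(s) with Stress ∈ {0, 1, -1, -2}. Their Mood values: 9, 8, 10, 11. Mean = 9.5.

9.5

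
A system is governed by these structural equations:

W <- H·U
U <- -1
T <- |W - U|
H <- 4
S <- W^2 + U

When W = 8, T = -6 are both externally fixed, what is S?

63

The joint intervention fixes W = 8, T = -6, removing each variable's own equation.
S = W^2 + U  [with W=8, U=-1]  = 63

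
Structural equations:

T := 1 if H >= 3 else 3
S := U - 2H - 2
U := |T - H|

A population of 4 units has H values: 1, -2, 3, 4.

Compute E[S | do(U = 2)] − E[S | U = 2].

Under do(U=2), U's equation is replaced by U=2 for every unit. Per-unit S: -2, 4, -6, -8. Mean = -3.
Observing U=2 restricts to units where U's equation naturally yields 2: H ∈ {1, 3}. In that subpopulation S = -2, -6, mean -4.
Difference = -3 − (-4) = 1.

1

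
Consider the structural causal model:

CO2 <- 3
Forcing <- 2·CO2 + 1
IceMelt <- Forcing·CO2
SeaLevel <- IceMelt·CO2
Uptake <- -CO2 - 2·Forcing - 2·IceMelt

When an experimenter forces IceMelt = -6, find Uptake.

do(IceMelt=-6) replaces the equation IceMelt <- Forcing·CO2 with the constant IceMelt = -6.
Forcing = 2·CO2 + 1  [with CO2=3]  = 7
Uptake = -CO2 - 2·Forcing - 2·IceMelt  [with CO2=3, Forcing=7, IceMelt=-6]  = -5

-5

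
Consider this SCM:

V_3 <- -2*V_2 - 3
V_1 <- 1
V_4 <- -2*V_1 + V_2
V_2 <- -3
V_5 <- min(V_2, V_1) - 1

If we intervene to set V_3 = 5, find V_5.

do(V_3=5) replaces the equation V_3 <- -2*V_2 - 3 with the constant V_3 = 5.
V_5 is not downstream of the intervention, so its value is determined by the original equations.
V_5 = min(V_2, V_1) - 1  [with V_2=-3, V_1=1]  = -4

-4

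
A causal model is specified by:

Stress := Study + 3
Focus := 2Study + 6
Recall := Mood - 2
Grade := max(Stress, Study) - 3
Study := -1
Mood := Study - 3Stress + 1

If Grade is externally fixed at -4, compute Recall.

-8

do(Grade=-4) replaces the equation Grade := max(Stress, Study) - 3 with the constant Grade = -4.
Since Recall is not a descendant of the intervened variable, it is unaffected.
Stress = Study + 3  [with Study=-1]  = 2
Mood = Study - 3Stress + 1  [with Study=-1, Stress=2]  = -6
Recall = Mood - 2  [with Mood=-6]  = -8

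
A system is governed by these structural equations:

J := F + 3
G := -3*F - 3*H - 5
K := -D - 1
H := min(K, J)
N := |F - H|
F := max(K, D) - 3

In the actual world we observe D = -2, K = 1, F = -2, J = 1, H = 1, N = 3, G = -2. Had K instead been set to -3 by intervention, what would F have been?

-5

The intervention breaks the incoming arrows to K: K := -D - 1 no longer applies, and K = -3.
F = max(K, D) - 3  [with K=-3, D=-2]  = -5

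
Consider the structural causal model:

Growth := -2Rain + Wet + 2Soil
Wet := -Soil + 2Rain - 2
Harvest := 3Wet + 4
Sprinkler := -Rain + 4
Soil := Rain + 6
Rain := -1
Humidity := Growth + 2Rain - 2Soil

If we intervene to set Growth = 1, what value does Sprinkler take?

Under do(Growth=1), the mechanism Growth := -2Rain + Wet + 2Soil is discarded; Growth is fixed at 1.
No directed path runs from Growth to Sprinkler, so Sprinkler keeps its natural value.
Sprinkler = -Rain + 4  [with Rain=-1]  = 5

5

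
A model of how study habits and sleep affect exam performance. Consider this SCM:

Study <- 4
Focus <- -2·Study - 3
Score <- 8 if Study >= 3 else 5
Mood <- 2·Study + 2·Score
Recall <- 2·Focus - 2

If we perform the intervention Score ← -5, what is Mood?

The intervention breaks the incoming arrows to Score: Score <- 8 if Study >= 3 else 5 no longer applies, and Score = -5.
Mood = 2·Study + 2·Score  [with Study=4, Score=-5]  = -2

-2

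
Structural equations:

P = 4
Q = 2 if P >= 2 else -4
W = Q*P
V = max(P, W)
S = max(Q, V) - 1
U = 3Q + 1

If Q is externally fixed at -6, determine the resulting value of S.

do(Q=-6) replaces the equation Q = 2 if P >= 2 else -4 with the constant Q = -6.
W = Q*P  [with Q=-6, P=4]  = -24
V = max(P, W)  [with P=4, W=-24]  = 4
S = max(Q, V) - 1  [with Q=-6, V=4]  = 3

3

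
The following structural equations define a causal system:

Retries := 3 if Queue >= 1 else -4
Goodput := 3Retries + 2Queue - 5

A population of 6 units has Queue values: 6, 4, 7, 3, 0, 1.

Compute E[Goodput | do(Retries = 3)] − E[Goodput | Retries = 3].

Every unit gets Retries=3 under the intervention. Goodput values become 16, 12, 18, 10, 4, 6; E[Goodput|do(Retries=3)] = 11.
Conditioning on Retries=3 selects the 5 unit(s) with Queue ∈ {6, 4, 7, 3, 1}. Their Goodput values: 16, 12, 18, 10, 6. Mean = 12.4.
Difference = 11 − 12.4 = -1.4.

-1.4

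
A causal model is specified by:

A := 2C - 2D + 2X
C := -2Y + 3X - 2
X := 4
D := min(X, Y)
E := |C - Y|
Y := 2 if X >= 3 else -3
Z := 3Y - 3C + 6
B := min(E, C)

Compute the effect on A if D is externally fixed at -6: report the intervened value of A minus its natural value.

do(D=-6) replaces the equation D := min(X, Y) with the constant D = -6.
Y = 2 if X >= 3 else -3  [with X=4]  = 2
C = -2Y + 3X - 2  [with Y=2, X=4]  = 6
A = 2C - 2D + 2X  [with C=6, D=-6, X=4]  = 32
Without intervention: Y = 2 if X >= 3 else -3  [with X=4]  = 2; D = min(X, Y)  [with X=4, Y=2]  = 2; C = -2Y + 3X - 2  [with Y=2, X=4]  = 6; A = 2C - 2D + 2X  [with C=6, D=2, X=4]  = 16.
Change = 32 − 16 = 16.

16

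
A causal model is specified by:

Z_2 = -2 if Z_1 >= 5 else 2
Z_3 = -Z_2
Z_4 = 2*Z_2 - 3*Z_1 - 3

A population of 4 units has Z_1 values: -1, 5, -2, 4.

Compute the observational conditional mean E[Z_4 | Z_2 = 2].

E[Z_4|Z_2=2] averages over only the 3 units with Z_2=2 (Z_1 = -1, -2, 4): Z_4 = 4, 7, -11, mean 0.

0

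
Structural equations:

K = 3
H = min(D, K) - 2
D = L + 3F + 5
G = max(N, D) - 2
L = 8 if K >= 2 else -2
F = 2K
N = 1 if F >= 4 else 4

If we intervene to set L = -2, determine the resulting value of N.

1

do(L=-2) replaces the equation L = 8 if K >= 2 else -2 with the constant L = -2.
Since N is not a descendant of the intervened variable, it is unaffected.
F = 2K  [with K=3]  = 6
N = 1 if F >= 4 else 4  [with F=6]  = 1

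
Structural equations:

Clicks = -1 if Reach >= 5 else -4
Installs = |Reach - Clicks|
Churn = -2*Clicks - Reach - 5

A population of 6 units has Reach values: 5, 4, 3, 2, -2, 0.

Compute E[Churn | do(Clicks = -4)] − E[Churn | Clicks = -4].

-0.6

do(Clicks=-4) breaks Clicks's dependence on Reach. With Clicks=-4 fixed, Churn across the units is -2, -1, 0, 1, 5, 3, mean 1.
E[Churn|Clicks=-4] averages over only the 5 units with Clicks=-4 (Reach = 4, 3, 2, -2, 0): Churn = -1, 0, 1, 5, 3, mean 1.6.
Difference = 1 − 1.6 = -0.6.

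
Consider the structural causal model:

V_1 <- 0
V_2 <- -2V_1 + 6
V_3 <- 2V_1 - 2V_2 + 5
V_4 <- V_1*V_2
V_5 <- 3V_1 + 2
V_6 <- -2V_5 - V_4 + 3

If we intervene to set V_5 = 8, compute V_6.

The intervention breaks the incoming arrows to V_5: V_5 <- 3V_1 + 2 no longer applies, and V_5 = 8.
V_2 = -2V_1 + 6  [with V_1=0]  = 6
V_4 = V_1*V_2  [with V_1=0, V_2=6]  = 0
V_6 = -2V_5 - V_4 + 3  [with V_5=8, V_4=0]  = -13

-13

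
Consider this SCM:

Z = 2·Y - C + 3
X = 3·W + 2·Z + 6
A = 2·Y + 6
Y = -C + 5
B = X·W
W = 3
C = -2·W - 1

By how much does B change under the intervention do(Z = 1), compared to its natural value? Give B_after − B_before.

The intervention breaks the incoming arrows to Z: Z = 2·Y - C + 3 no longer applies, and Z = 1.
X = 3·W + 2·Z + 6  [with W=3, Z=1]  = 17
B = X·W  [with X=17, W=3]  = 51
Without intervention: C = -2·W - 1  [with W=3]  = -7; Y = -C + 5  [with C=-7]  = 12; Z = 2·Y - C + 3  [with Y=12, C=-7]  = 34; X = 3·W + 2·Z + 6  [with W=3, Z=34]  = 83; B = X·W  [with X=83, W=3]  = 249.
Change = 51 − 249 = -198.

-198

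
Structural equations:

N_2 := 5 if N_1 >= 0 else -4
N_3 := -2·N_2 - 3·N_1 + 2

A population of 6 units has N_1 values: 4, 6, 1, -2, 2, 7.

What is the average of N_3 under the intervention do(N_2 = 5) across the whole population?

-17

The intervention sets N_2=5 in all 6 units regardless of N_1. Recomputing N_3 per unit gives -20, -26, -11, -2, -14, -29; average -17.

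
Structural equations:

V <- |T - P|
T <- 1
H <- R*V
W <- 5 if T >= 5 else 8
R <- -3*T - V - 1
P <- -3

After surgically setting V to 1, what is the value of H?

do(V=1) replaces the equation V <- |T - P| with the constant V = 1.
R = -3*T - V - 1  [with T=1, V=1]  = -5
H = R*V  [with R=-5, V=1]  = -5

-5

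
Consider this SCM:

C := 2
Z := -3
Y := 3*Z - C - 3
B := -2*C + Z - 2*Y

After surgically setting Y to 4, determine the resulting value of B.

The intervention breaks the incoming arrows to Y: Y := 3*Z - C - 3 no longer applies, and Y = 4.
B = -2*C + Z - 2*Y  [with C=2, Z=-3, Y=4]  = -15

-15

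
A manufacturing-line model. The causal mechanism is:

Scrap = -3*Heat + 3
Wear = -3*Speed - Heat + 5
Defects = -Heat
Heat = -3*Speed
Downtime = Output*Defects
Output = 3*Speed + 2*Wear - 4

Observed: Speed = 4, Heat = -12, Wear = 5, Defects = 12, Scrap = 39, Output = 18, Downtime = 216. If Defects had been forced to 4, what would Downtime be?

The intervention breaks the incoming arrows to Defects: Defects = -Heat no longer applies, and Defects = 4.
Heat = -3*Speed  [with Speed=4]  = -12
Wear = -3*Speed - Heat + 5  [with Speed=4, Heat=-12]  = 5
Output = 3*Speed + 2*Wear - 4  [with Speed=4, Wear=5]  = 18
Downtime = Output*Defects  [with Output=18, Defects=4]  = 72

72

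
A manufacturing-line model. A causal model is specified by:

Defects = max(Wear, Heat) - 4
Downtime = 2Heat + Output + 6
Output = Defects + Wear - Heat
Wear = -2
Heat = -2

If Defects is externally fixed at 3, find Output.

The intervention breaks the incoming arrows to Defects: Defects = max(Wear, Heat) - 4 no longer applies, and Defects = 3.
Output = Defects + Wear - Heat  [with Defects=3, Wear=-2, Heat=-2]  = 3

3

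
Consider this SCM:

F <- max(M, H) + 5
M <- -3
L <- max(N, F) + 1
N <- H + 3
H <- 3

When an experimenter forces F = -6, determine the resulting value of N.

The intervention breaks the incoming arrows to F: F <- max(M, H) + 5 no longer applies, and F = -6.
N is not downstream of the intervention, so its value is determined by the original equations.
N = H + 3  [with H=3]  = 6

6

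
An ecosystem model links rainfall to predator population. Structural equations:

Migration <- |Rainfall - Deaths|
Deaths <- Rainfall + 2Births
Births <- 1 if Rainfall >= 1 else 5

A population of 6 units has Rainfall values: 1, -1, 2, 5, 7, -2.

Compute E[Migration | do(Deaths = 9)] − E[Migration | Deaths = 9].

Under do(Deaths=9), Deaths's equation is replaced by Deaths=9 for every unit. Per-unit Migration: 8, 10, 7, 4, 2, 11. Mean = 7.
Observing Deaths=9 restricts to units where Deaths's equation naturally yields 9: Rainfall ∈ {-1, 7}. In that subpopulation Migration = 10, 2, mean 6.
Difference = 7 − 6 = 1.

1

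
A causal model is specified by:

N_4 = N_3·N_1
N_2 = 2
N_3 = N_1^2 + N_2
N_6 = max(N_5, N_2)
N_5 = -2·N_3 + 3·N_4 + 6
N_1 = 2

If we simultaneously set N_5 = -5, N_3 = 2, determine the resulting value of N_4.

Under do(N_5 = -5, N_3 = 2), each intervened variable's structural equation is replaced by its fixed value.
N_4 = N_3·N_1  [with N_3=2, N_1=2]  = 4

4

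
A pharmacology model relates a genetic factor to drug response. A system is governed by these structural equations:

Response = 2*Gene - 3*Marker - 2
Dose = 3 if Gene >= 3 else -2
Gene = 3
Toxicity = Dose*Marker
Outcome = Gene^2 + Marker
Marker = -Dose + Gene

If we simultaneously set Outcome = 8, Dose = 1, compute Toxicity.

2

The joint intervention fixes Outcome = 8, Dose = 1, removing each variable's own equation.
Marker = -Dose + Gene  [with Dose=1, Gene=3]  = 2
Toxicity = Dose*Marker  [with Dose=1, Marker=2]  = 2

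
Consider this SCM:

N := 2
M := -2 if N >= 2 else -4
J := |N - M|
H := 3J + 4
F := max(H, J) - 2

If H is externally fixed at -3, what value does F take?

2

Intervening sets H = -3 and removes its equation (H := 3J + 4).
M = -2 if N >= 2 else -4  [with N=2]  = -2
J = |N - M|  [with N=2, M=-2]  = 4
F = max(H, J) - 2  [with H=-3, J=4]  = 2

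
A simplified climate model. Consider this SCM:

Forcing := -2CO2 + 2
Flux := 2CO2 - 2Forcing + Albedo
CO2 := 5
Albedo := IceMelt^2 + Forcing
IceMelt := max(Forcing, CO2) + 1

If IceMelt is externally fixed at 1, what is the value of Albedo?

-7

The intervention breaks the incoming arrows to IceMelt: IceMelt := max(Forcing, CO2) + 1 no longer applies, and IceMelt = 1.
Forcing = -2CO2 + 2  [with CO2=5]  = -8
Albedo = IceMelt^2 + Forcing  [with IceMelt=1, Forcing=-8]  = -7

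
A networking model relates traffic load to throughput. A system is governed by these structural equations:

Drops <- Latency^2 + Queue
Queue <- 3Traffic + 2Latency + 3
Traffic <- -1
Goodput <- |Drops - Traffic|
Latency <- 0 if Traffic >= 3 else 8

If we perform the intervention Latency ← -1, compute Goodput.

do(Latency=-1) replaces the equation Latency <- 0 if Traffic >= 3 else 8 with the constant Latency = -1.
Queue = 3Traffic + 2Latency + 3  [with Traffic=-1, Latency=-1]  = -2
Drops = Latency^2 + Queue  [with Latency=-1, Queue=-2]  = -1
Goodput = |Drops - Traffic|  [with Drops=-1, Traffic=-1]  = 0

0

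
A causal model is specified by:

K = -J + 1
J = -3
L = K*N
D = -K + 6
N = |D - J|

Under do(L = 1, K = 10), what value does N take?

Setting L = 1, K = 10 by intervention discards those variables' equations.
D = -K + 6  [with K=10]  = -4
N = |D - J|  [with D=-4, J=-3]  = 1

1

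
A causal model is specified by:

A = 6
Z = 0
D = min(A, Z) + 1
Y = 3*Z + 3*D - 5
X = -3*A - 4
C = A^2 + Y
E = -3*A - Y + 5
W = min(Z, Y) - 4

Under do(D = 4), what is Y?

7

The intervention breaks the incoming arrows to D: D = min(A, Z) + 1 no longer applies, and D = 4.
Y = 3*Z + 3*D - 5  [with Z=0, D=4]  = 7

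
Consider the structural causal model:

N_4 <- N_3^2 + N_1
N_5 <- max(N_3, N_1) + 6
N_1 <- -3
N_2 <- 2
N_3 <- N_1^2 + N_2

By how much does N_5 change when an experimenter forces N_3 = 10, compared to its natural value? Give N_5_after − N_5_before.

-1

do(N_3=10) replaces the equation N_3 <- N_1^2 + N_2 with the constant N_3 = 10.
N_5 = max(N_3, N_1) + 6  [with N_3=10, N_1=-3]  = 16
Without intervention: N_3 = N_1^2 + N_2  [with N_1=-3, N_2=2]  = 11; N_5 = max(N_3, N_1) + 6  [with N_3=11, N_1=-3]  = 17.
Change = 16 − 17 = -1.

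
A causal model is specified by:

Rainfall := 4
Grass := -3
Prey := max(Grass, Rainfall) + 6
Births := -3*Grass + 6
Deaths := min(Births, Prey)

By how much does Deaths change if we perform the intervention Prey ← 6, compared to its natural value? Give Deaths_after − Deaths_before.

do(Prey=6) replaces the equation Prey := max(Grass, Rainfall) + 6 with the constant Prey = 6.
Births = -3*Grass + 6  [with Grass=-3]  = 15
Deaths = min(Births, Prey)  [with Births=15, Prey=6]  = 6
Without intervention: Prey = max(Grass, Rainfall) + 6  [with Grass=-3, Rainfall=4]  = 10; Births = -3*Grass + 6  [with Grass=-3]  = 15; Deaths = min(Births, Prey)  [with Births=15, Prey=10]  = 10.
Change = 6 − 10 = -4.

-4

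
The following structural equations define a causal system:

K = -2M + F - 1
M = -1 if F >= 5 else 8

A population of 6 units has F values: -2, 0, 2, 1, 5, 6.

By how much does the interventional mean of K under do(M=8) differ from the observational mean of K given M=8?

1.75

The intervention sets M=8 in all 6 units regardless of F. Recomputing K per unit gives -19, -17, -15, -16, -12, -11; average -15.
E[K|M=8] averages over only the 4 units with M=8 (F = -2, 0, 2, 1): K = -19, -17, -15, -16, mean -16.75.
Difference = -15 − (-16.75) = 1.75.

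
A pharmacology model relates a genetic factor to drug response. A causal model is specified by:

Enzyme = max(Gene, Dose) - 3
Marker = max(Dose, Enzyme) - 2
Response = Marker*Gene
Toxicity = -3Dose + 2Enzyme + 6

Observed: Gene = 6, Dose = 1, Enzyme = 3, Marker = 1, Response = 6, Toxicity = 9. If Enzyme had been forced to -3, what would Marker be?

The intervention breaks the incoming arrows to Enzyme: Enzyme = max(Gene, Dose) - 3 no longer applies, and Enzyme = -3.
Marker = max(Dose, Enzyme) - 2  [with Dose=1, Enzyme=-3]  = -1

-1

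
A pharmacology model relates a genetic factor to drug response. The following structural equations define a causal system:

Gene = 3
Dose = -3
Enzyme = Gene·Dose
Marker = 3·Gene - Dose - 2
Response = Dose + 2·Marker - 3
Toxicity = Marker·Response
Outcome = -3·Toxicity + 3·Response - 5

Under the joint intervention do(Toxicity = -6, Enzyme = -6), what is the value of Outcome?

Under do(Toxicity = -6, Enzyme = -6), each intervened variable's structural equation is replaced by its fixed value.
Marker = 3·Gene - Dose - 2  [with Gene=3, Dose=-3]  = 10
Response = Dose + 2·Marker - 3  [with Dose=-3, Marker=10]  = 14
Outcome = -3·Toxicity + 3·Response - 5  [with Toxicity=-6, Response=14]  = 55

55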